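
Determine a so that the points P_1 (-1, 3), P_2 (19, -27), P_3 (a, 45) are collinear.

Collinearity: (P_3 − P_1) must be parallel to (P_2 − P_1) = (20, -30).
Cross-multiplying the components: (a − (-1))·(-30) = (42)·(20).
Solving gives a = -29.

-29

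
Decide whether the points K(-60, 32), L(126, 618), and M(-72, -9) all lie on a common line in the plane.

No

KL = (186, 586), KM = (-12, -41).
Twice the signed area of △KLM is (186)(-41) − (586)(-12) = -594.
The area is nonzero, so the three points are not collinear.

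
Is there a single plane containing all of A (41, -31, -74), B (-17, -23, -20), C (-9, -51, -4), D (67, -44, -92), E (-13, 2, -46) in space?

No

The plane through A, B, C has normal n = AB × AC = (1640, 1360, 1560) and equation n·P = -90360.
Checking the remaining points: n·D = -93480, n·E = -90360.
Since n·D = -93480 ≠ -90360, D is off the plane and the points are not all coplanar.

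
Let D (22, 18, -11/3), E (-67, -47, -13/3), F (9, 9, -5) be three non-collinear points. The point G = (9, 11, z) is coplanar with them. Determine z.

Coplanarity requires DE · (DF × DG) = 0.
DE = (-89, -65, -2/3), DF = (-13, -9, -4/3); the triple product is linear in z with coefficient -44 and constant term -440.
Setting it to zero: z = -10.

-10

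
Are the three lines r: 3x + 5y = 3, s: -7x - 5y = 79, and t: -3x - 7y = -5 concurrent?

The three lines meet at one point iff the augmented coefficient matrix [aᵢ bᵢ cᵢ] has rank < 3, i.e. its determinant vanishes.
Here the determinant is 476.
Nonzero, so no common point exists.

No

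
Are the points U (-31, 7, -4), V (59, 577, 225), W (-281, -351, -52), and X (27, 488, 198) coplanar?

With U as base: UV = (90, 570, 229), UW = (-250, -358, -48), UX = (58, 481, 202).
UW × UX = (-49228, 47716, -99486).
UV · (UW × UX) = -14694.
Since -14694 ≠ 0, the four points are not coplanar.

No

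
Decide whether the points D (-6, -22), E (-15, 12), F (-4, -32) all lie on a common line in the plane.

No

DE = (-9, 34), DF = (2, -10).
If collinear, DF would be a scalar multiple of DE. But (-9)·(-10) ≠ (34)·(2) (difference 22), so they are not parallel; the points are not collinear.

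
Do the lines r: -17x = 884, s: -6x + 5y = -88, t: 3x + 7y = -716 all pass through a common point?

Yes

The three lines meet at one point iff the augmented coefficient matrix [aᵢ bᵢ cᵢ] has rank < 3, i.e. its determinant vanishes.
Here the determinant is 0.
It vanishes, so the lines are concurrent at (-52, -80).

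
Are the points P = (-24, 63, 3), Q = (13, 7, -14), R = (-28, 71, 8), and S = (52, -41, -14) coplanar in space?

A normal to the plane through P, Q, R is n = PQ × PR = (-144, -117, 72).
The plane has equation n·X = -3699. For S: n·S = -3699.
Equal, so S lies in the plane and all four are coplanar.

Yes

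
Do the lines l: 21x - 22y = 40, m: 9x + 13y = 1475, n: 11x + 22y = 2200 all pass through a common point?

Intersecting l and m: solving the 2×2 system gives (x, y) = (70, 65).
Substitute into n: (11)(70) + (22)(65) = 2200.
This equals 2200, so (70, 65) lies on all three lines and they are concurrent.

Yes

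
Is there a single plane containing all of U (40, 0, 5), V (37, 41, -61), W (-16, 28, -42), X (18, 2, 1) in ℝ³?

Yes

With U as base: UV = (-3, 41, -66), UW = (-56, 28, -47), UX = (-22, 2, -4).
UW × UX = (-18, 810, 504).
UV · (UW × UX) = 0.
The scalar triple product vanishes, so the four points are coplanar.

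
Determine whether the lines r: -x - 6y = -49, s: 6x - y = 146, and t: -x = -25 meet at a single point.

Yes

Intersecting r and s: solving the 2×2 system gives (x, y) = (25, 4).
Substitute into t: (-1)(25) + (0)(4) = -25.
This equals -25, so (25, 4) lies on all three lines and they are concurrent.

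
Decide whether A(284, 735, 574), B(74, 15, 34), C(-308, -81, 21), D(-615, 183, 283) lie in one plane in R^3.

Yes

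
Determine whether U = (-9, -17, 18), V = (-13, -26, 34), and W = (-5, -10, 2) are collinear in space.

UV = (-4, -9, 16), UW = (4, 7, -16).
UV × UW = (32, 0, 8).
The cross product is nonzero, so the points do not lie on one line.

No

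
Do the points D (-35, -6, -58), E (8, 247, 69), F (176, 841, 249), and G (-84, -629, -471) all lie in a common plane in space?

The four points are coplanar iff the 3×3 determinant with rows DE, DF, DG is zero.
Rows: (43, 253, 127), (211, 847, 307), (-49, -623, -413).
Expanding along the first row: (43)(-158550) − (253)(-72100) + (127)(-89950) = 0.
Zero determinant ⇒ coplanar.

Yes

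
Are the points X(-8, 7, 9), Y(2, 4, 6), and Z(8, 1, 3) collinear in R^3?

No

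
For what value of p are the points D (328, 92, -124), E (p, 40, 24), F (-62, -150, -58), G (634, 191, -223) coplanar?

Normal to plane DFG: n = (17424, -18414, 35442); plane equation n·P = -373824.
Requiring n·E = -373824: (17424)p + (114048) = -373824.
So p = -28.

-28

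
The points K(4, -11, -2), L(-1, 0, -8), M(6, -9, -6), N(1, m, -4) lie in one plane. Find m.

Normal to plane KLM: n = (-32, -32, -32); plane equation n·P = 288.
Requiring n·N = 288: (-32)m + (96) = 288.
So m = -6.

-6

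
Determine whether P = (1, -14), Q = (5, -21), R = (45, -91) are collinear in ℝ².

PQ = (4, -7), PR = (44, -77).
Twice the signed area of △PQR is (4)(-77) − (-7)(44) = 0.
The triangle is degenerate (zero area), so the points are collinear.

Yes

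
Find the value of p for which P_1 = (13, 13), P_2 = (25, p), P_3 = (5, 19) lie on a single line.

4

Collinearity: (P_2 − P_1) must be parallel to (P_3 − P_1) = (-8, 6).
Cross-multiplying the components: (p − 13)·(-8) = (12)·(6).
Solving gives p = 4.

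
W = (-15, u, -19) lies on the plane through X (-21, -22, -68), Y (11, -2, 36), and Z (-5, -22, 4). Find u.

A normal to the plane is n = XY × XZ = (1440, -640, -320).
W lies in the plane iff n · XW = 0.
This gives (-640)u + (-21120) = 0, so u = -33.

-33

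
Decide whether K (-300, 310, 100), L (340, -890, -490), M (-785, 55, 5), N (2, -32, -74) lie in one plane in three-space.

With K as base: KL = (640, -1200, -590), KM = (-485, -255, -95), KN = (302, -342, -174).
KM × KN = (11880, -113080, 242880).
KL · (KM × KN) = 0.
The scalar triple product vanishes, so the four points are coplanar.

Yes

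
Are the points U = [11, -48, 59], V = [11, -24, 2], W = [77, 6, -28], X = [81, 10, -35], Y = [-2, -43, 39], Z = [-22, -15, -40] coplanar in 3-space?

Yes

The plane through U, V, W has normal n = UV × UW = (990, -3762, -1584) and equation n·P = 98010.
Checking the remaining points: n·X = 98010, n·Y = 98010, n·Z = 98010.
All equal 98010, so all 6 points lie in one plane.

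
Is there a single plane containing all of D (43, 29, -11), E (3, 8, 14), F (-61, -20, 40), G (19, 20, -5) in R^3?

Yes

A normal to the plane through D, E, F is n = DE × DF = (154, -560, -224).
The plane has equation n·P = -7154. For G: n·G = -7154.
Equal, so G lies in the plane and all four are coplanar.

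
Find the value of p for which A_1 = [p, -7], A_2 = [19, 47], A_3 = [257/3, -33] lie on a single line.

Collinearity: (A_1 − A_2) must be parallel to (A_3 − A_2) = (200/3, -80).
Cross-multiplying the components: (p − 19)·(-80) = (-54)·(200/3).
Solving gives p = 64.

64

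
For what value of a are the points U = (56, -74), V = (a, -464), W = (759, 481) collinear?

Collinearity: (V − U) must be parallel to (W − U) = (703, 555).
Cross-multiplying the components: (a − 56)·(555) = (-390)·(703).
Solving gives a = -438.

-438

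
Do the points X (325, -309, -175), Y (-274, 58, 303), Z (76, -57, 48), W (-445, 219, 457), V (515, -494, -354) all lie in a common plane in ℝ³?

The plane through X, Y, Z has normal n = XY × XZ = (-38615, 14555, -59565) and equation n·P = -6623495.
Checking the remaining points: n·W = -6849985, n·V = -5990885.
Since n·W = -6849985 ≠ -6623495, W is off the plane and the points are not all coplanar.

No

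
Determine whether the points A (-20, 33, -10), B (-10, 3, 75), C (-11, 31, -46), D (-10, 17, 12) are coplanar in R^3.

Yes

A normal to the plane through A, B, C is n = AB × AC = (1250, 1125, 250).
The plane has equation n·P = 9625. For D: n·D = 9625.
Equal, so D lies in the plane and all four are coplanar.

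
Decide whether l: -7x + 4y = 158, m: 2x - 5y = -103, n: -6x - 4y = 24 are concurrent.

Yes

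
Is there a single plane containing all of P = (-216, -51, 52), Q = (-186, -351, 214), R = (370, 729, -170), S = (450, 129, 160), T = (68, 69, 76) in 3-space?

Yes

The plane through P, Q, R has normal n = PQ × PR = (-59760, 101592, 199200) and equation n·X = 18085368.
Checking the remaining points: n·S = 18085368, n·T = 18085368.
All equal 18085368, so all 5 points lie in one plane.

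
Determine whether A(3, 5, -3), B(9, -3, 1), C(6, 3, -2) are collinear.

No

AB = (6, -8, 4), AC = (3, -2, 1).
Comparing components 3 and 1: (4)(3) − (6)(1) = 6 ≠ 0, so AB and AC are not parallel and the points are not collinear.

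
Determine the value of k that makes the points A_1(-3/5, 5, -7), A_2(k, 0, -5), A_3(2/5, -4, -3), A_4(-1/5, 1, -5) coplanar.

Coplanarity ⇔ det[A_1A_2; A_1A_3; A_1A_4] = 0.
Expanding, this is linear in k: (-2)k + (0) = 0.
So k = 0.

0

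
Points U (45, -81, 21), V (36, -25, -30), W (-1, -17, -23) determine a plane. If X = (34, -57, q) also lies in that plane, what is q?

Coplanarity requires UV · (UW × UX) = 0.
UV = (-9, 56, -51), UW = (-46, 64, -44); the triple product is linear in q with coefficient 2000 and constant term -4000.
Setting it to zero: q = 2.

2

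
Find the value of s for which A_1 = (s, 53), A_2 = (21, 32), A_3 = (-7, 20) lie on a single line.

70

The three points are collinear iff det[A_1A_2; A_1A_3] = 0.
This determinant is linear in s: (12)s + (-840) = 0, so s = 70.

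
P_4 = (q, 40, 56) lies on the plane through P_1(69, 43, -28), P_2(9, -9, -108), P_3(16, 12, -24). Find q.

A normal to the plane is n = P_1P_2 × P_1P_3 = (-2688, 4480, -896).
P_4 lies in the plane iff n · P_1P_4 = 0.
This gives (-2688)q + (96768) = 0, so q = 36.

36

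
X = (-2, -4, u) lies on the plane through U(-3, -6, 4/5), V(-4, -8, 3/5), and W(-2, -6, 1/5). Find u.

1

Coplanarity requires UV · (UW × UX) = 0.
UV = (-1, -2, -1/5), UW = (1, 0, -3/5); the triple product is linear in u with coefficient 2 and constant term -2.
Setting it to zero: u = 1.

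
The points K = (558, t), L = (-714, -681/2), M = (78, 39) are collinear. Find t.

269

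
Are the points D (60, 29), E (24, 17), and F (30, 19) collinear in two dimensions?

Yes

DE = (-36, -12), DF = (-30, -10).
Twice the signed area of △DEF is (-36)(-10) − (-12)(-30) = 0.
The triangle is degenerate (zero area), so the points are collinear.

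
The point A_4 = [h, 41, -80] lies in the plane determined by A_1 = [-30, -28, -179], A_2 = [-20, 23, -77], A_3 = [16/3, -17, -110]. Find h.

-44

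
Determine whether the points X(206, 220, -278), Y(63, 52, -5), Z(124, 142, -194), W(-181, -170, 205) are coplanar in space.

A normal to the plane through X, Y, Z is n = XY × XZ = (7182, -10374, -2622).
The plane has equation n·P = -73872. For W: n·W = -73872.
Equal, so W lies in the plane and all four are coplanar.

Yes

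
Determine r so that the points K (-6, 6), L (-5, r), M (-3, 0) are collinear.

4

Collinearity: (L − K) must be parallel to (M − K) = (3, -6).
Cross-multiplying the components: (r − 6)·(3) = (1)·(-6).
Solving gives r = 4.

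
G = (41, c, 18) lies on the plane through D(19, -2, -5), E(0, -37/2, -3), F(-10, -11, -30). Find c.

A normal to the plane is n = DE × DF = (861/2, -533, -615/2).
G lies in the plane iff n · DG = 0.
This gives (-533)c + (2665/2) = 0, so c = 5/2.

5/2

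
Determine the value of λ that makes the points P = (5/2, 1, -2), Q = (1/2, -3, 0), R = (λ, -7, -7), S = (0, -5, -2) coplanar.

Normal to plane PQS: n = (12, -5, 2); plane equation n·X = 21.
Requiring n·R = 21: (12)λ + (21) = 21.
So λ = 0.

0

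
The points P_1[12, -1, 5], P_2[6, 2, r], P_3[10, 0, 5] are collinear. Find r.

Direction P_1P_3 = (-2, 1, 0). From the x-coordinate of P_2, the parameter along the line is τ = (6 − 12)/(-2) = 3.
Then r = 5 + 3·(0) = 5.

5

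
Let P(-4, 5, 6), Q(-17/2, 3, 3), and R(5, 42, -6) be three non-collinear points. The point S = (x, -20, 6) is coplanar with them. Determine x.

A normal to the plane is n = PQ × PR = (135, -81, -297/2).
S lies in the plane iff n · PS = 0.
This gives (135)x + (2565) = 0, so x = -19.

-19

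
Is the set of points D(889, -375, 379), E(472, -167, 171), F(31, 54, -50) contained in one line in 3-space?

No

DE = (-417, 208, -208), DF = (-858, 429, -429).
Comparing components 3 and 1: (-208)(-858) − (-417)(-429) = -429 ≠ 0, so DE and DF are not parallel and the points are not collinear.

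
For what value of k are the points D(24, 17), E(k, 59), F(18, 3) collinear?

Collinearity: (E − D) must be parallel to (F − D) = (-6, -14).
Cross-multiplying the components: (k − 24)·(-14) = (42)·(-6).
Solving gives k = 42.

42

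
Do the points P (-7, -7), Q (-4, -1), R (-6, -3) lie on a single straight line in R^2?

No

PQ = (3, 6), PR = (1, 4).
Twice the signed area of △PQR is (3)(4) − (6)(1) = 6.
The area is nonzero, so the three points are not collinear.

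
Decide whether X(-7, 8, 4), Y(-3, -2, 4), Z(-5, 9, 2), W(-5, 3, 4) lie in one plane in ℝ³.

The four points are coplanar iff the 3×3 determinant with rows XY, XZ, XW is zero.
Rows: (4, -10, 0), (2, 1, -2), (2, -5, 0).
Expanding along the first row: (4)(-10) − (-10)(4) + (0)(-12) = 0.
Zero determinant ⇒ coplanar.

Yes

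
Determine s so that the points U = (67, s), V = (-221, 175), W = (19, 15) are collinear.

-17

The three points are collinear iff det[UV; UW] = 0.
This determinant is linear in s: (240)s + (4080) = 0, so s = -17.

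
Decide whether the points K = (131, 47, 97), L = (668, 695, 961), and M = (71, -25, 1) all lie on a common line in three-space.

KL = (537, 648, 864), KM = (-60, -72, -96).
Comparing components 3 and 1: (864)(-60) − (537)(-96) = -288 ≠ 0, so KL and KM are not parallel and the points are not collinear.

No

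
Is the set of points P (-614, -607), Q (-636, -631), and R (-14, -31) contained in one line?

No

PQ = (-22, -24), PR = (600, 576).
Twice the signed area of △PQR is (-22)(576) − (-24)(600) = 1728.
The area is nonzero, so the three points are not collinear.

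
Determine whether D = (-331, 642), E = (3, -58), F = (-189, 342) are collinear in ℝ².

DE = (334, -700), DF = (142, -300).
If collinear, DF would be a scalar multiple of DE. But (334)·(-300) ≠ (-700)·(142) (difference -800), so they are not parallel; the points are not collinear.

No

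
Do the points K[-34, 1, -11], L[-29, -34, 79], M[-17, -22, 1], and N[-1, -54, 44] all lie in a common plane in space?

Yes

With K as base: KL = (5, -35, 90), KM = (17, -23, 12), KN = (33, -55, 55).
KM × KN = (-605, -539, -176).
KL · (KM × KN) = 0.
The scalar triple product vanishes, so the four points are coplanar.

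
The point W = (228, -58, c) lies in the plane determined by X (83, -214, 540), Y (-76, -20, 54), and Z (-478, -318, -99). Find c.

529

Coplanarity requires XY · (XZ × XW) = 0.
XY = (-159, 194, -486), XZ = (-561, -104, -639); the triple product is linear in c with coefficient 125370 and constant term -66320730.
Setting it to zero: c = 529.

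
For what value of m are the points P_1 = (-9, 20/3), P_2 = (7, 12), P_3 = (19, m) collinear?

16

The three points are collinear iff det[P_1P_2; P_1P_3] = 0.
This determinant is linear in m: (16)m + (-256) = 0, so m = 16.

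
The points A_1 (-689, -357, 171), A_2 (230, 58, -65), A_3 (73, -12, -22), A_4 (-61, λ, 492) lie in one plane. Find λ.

The points are coplanar iff A_1A_2 · (A_1A_3 × A_1A_4) = 0.
Expanding, this is linear in λ: (-2465)λ + (216920) = 0.
So λ = 88.

88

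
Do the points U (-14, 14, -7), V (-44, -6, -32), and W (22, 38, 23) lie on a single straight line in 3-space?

UV = (-30, -20, -25), UW = (36, 24, 30).
Each component of UW is -6/5 times the corresponding component of UV, so UW = -6/5·UV and the points are collinear.

Yes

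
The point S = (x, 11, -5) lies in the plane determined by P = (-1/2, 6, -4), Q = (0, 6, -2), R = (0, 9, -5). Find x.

1/2

A normal to the plane is n = PQ × PR = (-6, 3/2, 3/2).
S lies in the plane iff n · PS = 0.
This gives (-6)x + (3) = 0, so x = 1/2.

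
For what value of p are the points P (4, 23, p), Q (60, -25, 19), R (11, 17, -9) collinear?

-13

Collinearity requires PQ × PR = 0; each component is linear in p.
The x-component gives (42)p + (546) = 0, so p = -13.
The remaining components then also vanish.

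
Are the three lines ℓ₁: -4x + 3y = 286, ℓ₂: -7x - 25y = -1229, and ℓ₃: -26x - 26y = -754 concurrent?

No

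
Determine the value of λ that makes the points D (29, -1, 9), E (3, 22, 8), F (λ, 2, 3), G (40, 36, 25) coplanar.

8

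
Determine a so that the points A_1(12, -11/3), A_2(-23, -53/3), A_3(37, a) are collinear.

Collinearity: (A_3 − A_1) must be parallel to (A_2 − A_1) = (-35, -14).
Cross-multiplying the components: (a − (-11/3))·(-35) = (25)·(-14).
Solving gives a = 19/3.

19/3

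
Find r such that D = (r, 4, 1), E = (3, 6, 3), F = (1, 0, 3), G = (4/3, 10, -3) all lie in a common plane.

The points are coplanar iff DE · (DF × DG) = 0.
Expanding, this is linear in r: (-36)r + (48) = 0.
So r = 4/3.

4/3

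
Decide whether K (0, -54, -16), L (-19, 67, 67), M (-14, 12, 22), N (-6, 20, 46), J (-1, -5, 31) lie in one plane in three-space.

The plane through K, L, M has normal n = KL × KM = (-880, -440, 440) and equation n·P = 16720.
Checking the remaining points: n·N = 16720, n·J = 16720.
All equal 16720, so all 5 points lie in one plane.

Yes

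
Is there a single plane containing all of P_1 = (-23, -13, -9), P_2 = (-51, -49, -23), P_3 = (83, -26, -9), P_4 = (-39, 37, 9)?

The four points are coplanar iff the 3×3 determinant with rows P_1P_2, P_1P_3, P_1P_4 is zero.
Rows: (-28, -36, -14), (106, -13, 0), (-16, 50, 18).
Expanding along the first row: (-28)(-234) − (-36)(1908) + (-14)(5092) = 3952.
Nonzero ⇒ not coplanar.

No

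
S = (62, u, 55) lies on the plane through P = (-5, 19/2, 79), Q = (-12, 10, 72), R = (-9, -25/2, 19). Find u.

-63/2

The plane through P, Q, R has equation −184x − 392y + 156z = 9520.
Substituting S: (-392)u + (-2828) = 9520, so u = -63/2.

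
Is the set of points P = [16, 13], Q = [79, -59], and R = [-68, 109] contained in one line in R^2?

PQ = (63, -72), PR = (-84, 96).
Checking proportionality: PR = -4/3·PQ, so the vectors are parallel and the points are collinear.

Yes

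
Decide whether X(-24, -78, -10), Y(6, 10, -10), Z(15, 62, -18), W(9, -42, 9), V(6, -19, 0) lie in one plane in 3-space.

The plane through X, Y, Z has normal n = XY × XZ = (-704, 240, 768) and equation n·P = -9504.
Checking the remaining points: n·W = -9504, n·V = -8784.
Since n·V = -8784 ≠ -9504, V is off the plane and the points are not all coplanar.

No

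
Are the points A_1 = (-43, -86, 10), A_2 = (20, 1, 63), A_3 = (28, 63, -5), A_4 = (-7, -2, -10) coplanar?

The four points are coplanar iff the 3×3 determinant with rows A_1A_2, A_1A_3, A_1A_4 is zero.
Rows: (63, 87, 53), (71, 149, -15), (36, 84, -20).
Expanding along the first row: (63)(-1720) − (87)(-880) + (53)(600) = 0.
Zero determinant ⇒ coplanar.

Yes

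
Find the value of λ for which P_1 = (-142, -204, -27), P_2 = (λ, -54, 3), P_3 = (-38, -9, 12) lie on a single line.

-62

Direction P_1P_3 = (104, 195, 39). From the y-coordinate of P_2, the parameter along the line is τ = (-54 − (-204))/195 = 10/13.
Then λ = (-142) + 10/13·(104) = -62.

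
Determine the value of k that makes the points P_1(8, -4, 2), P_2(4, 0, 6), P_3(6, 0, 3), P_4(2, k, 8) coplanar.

Normal to plane P_1P_2P_3: n = (-12, -4, -8); plane equation n·P = -96.
Requiring n·P_4 = -96: (-4)k + (-88) = -96.
So k = 2.

2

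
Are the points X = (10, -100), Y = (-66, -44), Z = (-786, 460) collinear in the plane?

XY = (-76, 56), XZ = (-796, 560).
det[XY; XZ] = (-76)(560) − (56)(-796) = 2016.
The determinant is nonzero, so they are not collinear.

No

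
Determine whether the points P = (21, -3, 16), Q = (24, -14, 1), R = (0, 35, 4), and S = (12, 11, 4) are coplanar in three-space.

With P as base: PQ = (3, -11, -15), PR = (-21, 38, -12), PS = (-9, 14, -12).
PR × PS = (-288, -144, 48).
PQ · (PR × PS) = 0.
The scalar triple product vanishes, so the four points are coplanar.

Yes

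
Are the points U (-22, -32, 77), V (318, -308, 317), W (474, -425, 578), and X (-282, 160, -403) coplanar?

No

The four points are coplanar iff the 3×3 determinant with rows UV, UW, UX is zero.
Rows: (340, -276, 240), (496, -393, 501), (-260, 192, -480).
Expanding along the first row: (340)(92448) − (-276)(-107820) + (240)(-6948) = 6480.
Nonzero ⇒ not coplanar.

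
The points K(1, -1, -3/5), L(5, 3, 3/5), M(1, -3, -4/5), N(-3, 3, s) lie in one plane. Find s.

Normal to plane KLM: n = (8/5, 4/5, -8); plane equation n·P = 28/5.
Requiring n·N = 28/5: (-8)s + (-12/5) = 28/5.
So s = -1.

-1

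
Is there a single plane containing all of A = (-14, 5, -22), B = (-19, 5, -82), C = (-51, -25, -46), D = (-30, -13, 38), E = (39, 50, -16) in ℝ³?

Yes

The plane through A, B, C has normal n = AB × AC = (-1800, 2100, 150) and equation n·P = 32400.
Checking the remaining points: n·D = 32400, n·E = 32400.
All equal 32400, so all 5 points lie in one plane.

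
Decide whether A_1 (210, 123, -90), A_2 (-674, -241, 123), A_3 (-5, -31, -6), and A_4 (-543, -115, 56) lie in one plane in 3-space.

Yes

With A_1 as base: A_1A_2 = (-884, -364, 213), A_1A_3 = (-215, -154, 84), A_1A_4 = (-753, -238, 146).
A_1A_3 × A_1A_4 = (-2492, -31862, -64792).
A_1A_2 · (A_1A_3 × A_1A_4) = 0.
The scalar triple product vanishes, so the four points are coplanar.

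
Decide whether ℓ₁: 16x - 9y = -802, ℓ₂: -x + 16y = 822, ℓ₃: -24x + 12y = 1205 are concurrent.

Lines aᵢx + bᵢy = cᵢ with pairwise distinct directions are concurrent exactly when det[aᵢ bᵢ cᵢ] = 0.
Here the determinant is 19019.
Nonzero, so no common point exists.

No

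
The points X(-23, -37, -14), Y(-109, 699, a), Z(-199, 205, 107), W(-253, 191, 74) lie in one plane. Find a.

536

Normal to plane XZW: n = (-6292, -12342, 15532); plane equation n·P = 383922.
Requiring n·Y = 383922: (15532)a + (-7941230) = 383922.
So a = 536.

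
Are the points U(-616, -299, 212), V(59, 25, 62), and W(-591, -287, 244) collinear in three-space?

UV = (675, 324, -150), UW = (25, 12, 32).
UV × UW = (12168, -25350, 0).
The cross product is nonzero, so the points do not lie on one line.

No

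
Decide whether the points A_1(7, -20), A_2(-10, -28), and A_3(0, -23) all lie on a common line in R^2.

A_1A_2 = (-17, -8), A_1A_3 = (-7, -3).
det[A_1A_2; A_1A_3] = (-17)(-3) − (-8)(-7) = -5.
The determinant is nonzero, so they are not collinear.

No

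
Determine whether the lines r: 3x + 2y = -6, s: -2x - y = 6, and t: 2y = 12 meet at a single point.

Intersecting r and s: solving the 2×2 system gives (x, y) = (-6, 6).
Substitute into t: (0)(-6) + (2)(6) = 12.
This equals 12, so (-6, 6) lies on all three lines and they are concurrent.

Yes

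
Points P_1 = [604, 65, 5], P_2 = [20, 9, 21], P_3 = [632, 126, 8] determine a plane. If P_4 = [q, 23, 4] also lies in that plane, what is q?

Coplanarity requires P_1P_2 · (P_1P_3 × P_1P_4) = 0.
P_1P_2 = (-584, -56, 16), P_1P_3 = (28, 61, 3); the triple product is linear in q with coefficient -1144 and constant term 632632.
Setting it to zero: q = 553.

553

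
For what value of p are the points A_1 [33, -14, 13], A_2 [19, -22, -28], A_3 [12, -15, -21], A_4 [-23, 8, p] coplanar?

Normal to plane A_1A_2A_3: n = (231, 385, -154); plane equation n·P = 231.
Requiring n·A_4 = 231: (-154)p + (-2233) = 231.
So p = -16.

-16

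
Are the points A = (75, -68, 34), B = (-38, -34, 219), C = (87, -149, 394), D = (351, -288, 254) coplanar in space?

Yes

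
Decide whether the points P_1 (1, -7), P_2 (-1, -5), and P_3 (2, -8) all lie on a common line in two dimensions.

P_1P_2 = (-2, 2), P_1P_3 = (1, -1).
Checking proportionality: P_1P_3 = -1/2·P_1P_2, so the vectors are parallel and the points are collinear.

Yes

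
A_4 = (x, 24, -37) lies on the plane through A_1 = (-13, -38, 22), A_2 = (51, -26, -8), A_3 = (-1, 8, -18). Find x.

19

The plane through A_1, A_2, A_3 has equation 900x + 2200y + 2800z = -33700.
Substituting A_4: (900)x + (-50800) = -33700, so x = 19.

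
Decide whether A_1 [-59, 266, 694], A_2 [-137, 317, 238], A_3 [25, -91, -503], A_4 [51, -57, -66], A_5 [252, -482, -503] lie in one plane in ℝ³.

No

The plane through A_1, A_2, A_3 has normal n = A_1A_2 × A_1A_3 = (-223839, -131670, 23562) and equation n·P = -5465691.
Checking the remaining points: n·A_4 = -5465691, n·A_5 = -4794174.
Since n·A_5 = -4794174 ≠ -5465691, A_5 is off the plane and the points are not all coplanar.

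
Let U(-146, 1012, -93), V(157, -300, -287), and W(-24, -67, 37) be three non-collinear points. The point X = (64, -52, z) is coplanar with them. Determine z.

-169

A normal to the plane is n = UV × UW = (-379886, -63058, -166873).
X lies in the plane iff n · UX = 0.
This gives (-166873)z + (-28201537) = 0, so z = -169.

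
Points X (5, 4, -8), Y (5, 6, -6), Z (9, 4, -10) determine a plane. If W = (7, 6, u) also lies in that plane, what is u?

-7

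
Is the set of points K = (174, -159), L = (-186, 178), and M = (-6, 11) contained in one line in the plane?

No

KL = (-360, 337), KM = (-180, 170).
det[KL; KM] = (-360)(170) − (337)(-180) = -540.
The determinant is nonzero, so they are not collinear.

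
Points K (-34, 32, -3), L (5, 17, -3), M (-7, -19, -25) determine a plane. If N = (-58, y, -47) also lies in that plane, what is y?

Coplanarity requires KL · (KM × KN) = 0.
KL = (39, -15, 0), KM = (27, -51, -22); the triple product is linear in y with coefficient 858 and constant term 34320.
Setting it to zero: y = -40.

-40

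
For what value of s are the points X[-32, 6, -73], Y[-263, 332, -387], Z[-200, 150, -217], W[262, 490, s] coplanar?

The points are coplanar iff XY · (XZ × XW) = 0.
Expanding, this is linear in s: (21504)s + (10493952) = 0.
So s = -488.

-488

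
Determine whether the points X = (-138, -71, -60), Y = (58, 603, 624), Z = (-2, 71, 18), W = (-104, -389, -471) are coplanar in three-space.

Yes

A normal to the plane through X, Y, Z is n = XY × XZ = (-44556, 77736, -63832).
The plane has equation n·P = 4459392. For W: n·W = 4459392.
Equal, so W lies in the plane and all four are coplanar.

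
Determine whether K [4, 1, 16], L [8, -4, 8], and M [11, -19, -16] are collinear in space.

No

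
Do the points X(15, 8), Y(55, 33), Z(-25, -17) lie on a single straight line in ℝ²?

Yes

XY = (40, 25), XZ = (-40, -25).
det[XY; XZ] = (40)(-25) − (25)(-40) = 0.
The determinant is zero, so the points are collinear.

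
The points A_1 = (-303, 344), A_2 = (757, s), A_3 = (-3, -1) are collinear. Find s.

Collinearity: (A_2 − A_1) must be parallel to (A_3 − A_1) = (300, -345).
Cross-multiplying the components: (s − 344)·(300) = (1060)·(-345).
Solving gives s = -875.

-875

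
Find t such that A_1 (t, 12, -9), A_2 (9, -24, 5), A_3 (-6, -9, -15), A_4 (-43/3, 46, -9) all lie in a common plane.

-7

Coplanarity ⇔ det[A_1A_2; A_1A_3; A_1A_4] = 0.
Expanding, this is linear in t: (-1190)t + (-8330) = 0.
So t = -7.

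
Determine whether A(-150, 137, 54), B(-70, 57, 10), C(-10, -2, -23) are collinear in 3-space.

No

AB = (80, -80, -44), AC = (140, -139, -77).
Comparing components 2 and 3: (-80)(-77) − (-44)(-139) = 44 ≠ 0, so AB and AC are not parallel and the points are not collinear.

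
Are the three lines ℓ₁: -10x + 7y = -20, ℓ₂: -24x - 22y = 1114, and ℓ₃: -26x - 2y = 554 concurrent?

The three lines meet at one point iff the augmented coefficient matrix [aᵢ bᵢ cᵢ] has rank < 3, i.e. its determinant vanishes.
Here the determinant is 404.
Nonzero, so no common point exists.

No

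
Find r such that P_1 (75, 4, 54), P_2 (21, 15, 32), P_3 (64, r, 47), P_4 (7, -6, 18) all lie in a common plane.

-1

Coplanarity ⇔ det[P_1P_2; P_1P_3; P_1P_4] = 0.
Expanding, this is linear in r: (448)r + (448) = 0.
So r = -1.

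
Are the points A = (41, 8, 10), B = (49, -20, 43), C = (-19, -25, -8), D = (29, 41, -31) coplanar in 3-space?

Yes

With A as base: AB = (8, -28, 33), AC = (-60, -33, -18), AD = (-12, 33, -41).
AC × AD = (1947, -2244, -2376).
AB · (AC × AD) = 0.
The scalar triple product vanishes, so the four points are coplanar.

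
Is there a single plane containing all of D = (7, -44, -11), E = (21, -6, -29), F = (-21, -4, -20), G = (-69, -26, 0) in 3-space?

No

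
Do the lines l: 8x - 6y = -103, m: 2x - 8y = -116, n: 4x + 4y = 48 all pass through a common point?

The three lines meet at one point iff the augmented coefficient matrix [aᵢ bᵢ cᵢ] has rank < 3, i.e. its determinant vanishes.
Here the determinant is -120.
Nonzero, so no common point exists.

No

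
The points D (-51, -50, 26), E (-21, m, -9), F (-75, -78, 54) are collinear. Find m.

Collinearity requires DE × DF = 0; each component is linear in m.
The x-component gives (28)m + (420) = 0, so m = -15.
The remaining components then also vanish.

-15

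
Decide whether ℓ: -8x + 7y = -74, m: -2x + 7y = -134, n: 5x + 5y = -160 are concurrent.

Intersecting ℓ and m: solving the 2×2 system gives (x, y) = (-10, -22).
Substitute into n: (5)(-10) + (5)(-22) = -160.
This equals -160, so (-10, -22) lies on all three lines and they are concurrent.

Yes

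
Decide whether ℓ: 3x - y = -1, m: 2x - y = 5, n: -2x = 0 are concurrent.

No

Lines aᵢx + bᵢy = cᵢ with pairwise distinct directions are concurrent exactly when det[aᵢ bᵢ cᵢ] = 0.
Here the determinant is 12.
Nonzero, so no common point exists.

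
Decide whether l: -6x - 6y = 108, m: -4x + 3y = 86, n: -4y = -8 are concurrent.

Lines aᵢx + bᵢy = cᵢ with pairwise distinct directions are concurrent exactly when det[aᵢ bᵢ cᵢ] = 0.
Here the determinant is 0.
It vanishes, so the lines are concurrent at (-20, 2).

Yes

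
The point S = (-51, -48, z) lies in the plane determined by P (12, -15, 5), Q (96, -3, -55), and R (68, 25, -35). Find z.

The plane through P, Q, R has equation 1920x + 2688z = 36480.
Substituting S: (2688)z + (-97920) = 36480, so z = 50.

50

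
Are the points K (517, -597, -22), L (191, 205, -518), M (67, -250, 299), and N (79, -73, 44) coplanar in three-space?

Yes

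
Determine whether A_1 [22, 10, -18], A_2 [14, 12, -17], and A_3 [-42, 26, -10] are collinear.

Yes

A_1A_2 = (-8, 2, 1), A_1A_3 = (-64, 16, 8).
A_1A_2 × A_1A_3 = (0, 0, 0).
The cross product vanishes, so the three points are collinear.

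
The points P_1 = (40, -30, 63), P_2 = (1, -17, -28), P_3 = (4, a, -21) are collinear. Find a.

-18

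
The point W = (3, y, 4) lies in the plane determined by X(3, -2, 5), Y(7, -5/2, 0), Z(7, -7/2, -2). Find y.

The plane through X, Y, Z has equation −4x + 8y − 4z = -48.
Substituting W: (8)y + (-28) = -48, so y = -5/2.

-5/2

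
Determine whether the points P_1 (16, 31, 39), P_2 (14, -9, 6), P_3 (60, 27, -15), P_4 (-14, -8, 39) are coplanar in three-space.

The four points are coplanar iff the 3×3 determinant with rows P_1P_2, P_1P_3, P_1P_4 is zero.
Rows: (-2, -40, -33), (44, -4, -54), (-30, -39, 0).
Expanding along the first row: (-2)(-2106) − (-40)(-1620) + (-33)(-1836) = 0.
Zero determinant ⇒ coplanar.

Yes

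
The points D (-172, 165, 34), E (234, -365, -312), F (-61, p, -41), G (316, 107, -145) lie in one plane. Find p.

68

Coplanarity ⇔ det[DE; DF; DG] = 0.
Expanding, this is linear in p: (96174)p + (-6539832) = 0.
So p = 68.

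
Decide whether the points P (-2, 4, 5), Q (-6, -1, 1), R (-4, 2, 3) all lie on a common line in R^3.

No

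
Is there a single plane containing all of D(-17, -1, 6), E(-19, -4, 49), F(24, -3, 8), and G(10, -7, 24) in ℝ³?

No

The four points are coplanar iff the 3×3 determinant with rows DE, DF, DG is zero.
Rows: (-2, -3, 43), (41, -2, 2), (27, -6, 18).
Expanding along the first row: (-2)(-24) − (-3)(684) + (43)(-192) = -6156.
Nonzero ⇒ not coplanar.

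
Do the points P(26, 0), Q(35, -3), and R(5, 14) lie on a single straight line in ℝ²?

No

PQ = (9, -3), PR = (-21, 14).
det[PQ; PR] = (9)(14) − (-3)(-21) = 63.
The determinant is nonzero, so they are not collinear.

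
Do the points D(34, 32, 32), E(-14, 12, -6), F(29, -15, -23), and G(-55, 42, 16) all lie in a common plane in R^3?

No

A normal to the plane through D, E, F is n = DE × DF = (-686, -2450, 2156).
The plane has equation n·P = -32732. For G: n·G = -30674.
-30674 ≠ -32732, so G is off the plane.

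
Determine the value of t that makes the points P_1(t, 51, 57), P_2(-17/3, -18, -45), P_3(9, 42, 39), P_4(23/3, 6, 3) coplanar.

The points are coplanar iff P_1P_2 · (P_1P_3 × P_1P_4) = 0.
Expanding, this is linear in t: (-864)t + (12096) = 0.
So t = 14.

14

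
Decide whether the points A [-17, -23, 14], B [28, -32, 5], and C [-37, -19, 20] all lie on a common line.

No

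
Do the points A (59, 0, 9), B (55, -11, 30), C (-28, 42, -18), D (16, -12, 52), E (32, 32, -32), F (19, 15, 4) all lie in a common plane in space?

The plane through A, B, C has normal n = AB × AC = (-585, -1935, -1125) and equation n·P = -44640.
Checking the remaining points: n·D = -44640, n·E = -44640, n·F = -44640.
All equal -44640, so all 6 points lie in one plane.

Yes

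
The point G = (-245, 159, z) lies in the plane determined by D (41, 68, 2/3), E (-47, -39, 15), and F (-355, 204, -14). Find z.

-9

A normal to the plane is n = DE × DF = (-380, -20900/3, -54340).
G lies in the plane iff n · DG = 0.
This gives (-54340)z + (-489060) = 0, so z = -9.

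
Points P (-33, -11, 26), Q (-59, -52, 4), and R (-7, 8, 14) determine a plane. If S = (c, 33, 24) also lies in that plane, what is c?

11

A normal to the plane is n = PQ × PR = (910, -884, 572).
S lies in the plane iff n · PS = 0.
This gives (910)c + (-10010) = 0, so c = 11.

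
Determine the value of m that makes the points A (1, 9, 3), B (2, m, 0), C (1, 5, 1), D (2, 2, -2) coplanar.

Coplanarity ⇔ det[AB; AC; AD] = 0.
Expanding, this is linear in m: (-2)m + (12) = 0.
So m = 6.

6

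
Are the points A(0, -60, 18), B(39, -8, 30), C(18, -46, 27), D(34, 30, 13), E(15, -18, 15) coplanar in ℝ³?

Yes

The plane through A, B, C has normal n = AB × AC = (300, -135, -390) and equation n·P = 1080.
Checking the remaining points: n·D = 1080, n·E = 1080.
All equal 1080, so all 5 points lie in one plane.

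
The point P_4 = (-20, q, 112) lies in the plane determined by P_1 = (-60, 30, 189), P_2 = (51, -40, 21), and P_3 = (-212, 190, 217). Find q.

10

The plane through P_1, P_2, P_3 has equation 24920x + 22428y + 7120z = 523320.
Substituting P_4: (22428)q + (299040) = 523320, so q = 10.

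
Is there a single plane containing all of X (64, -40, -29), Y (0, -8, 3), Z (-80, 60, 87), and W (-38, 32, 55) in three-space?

Yes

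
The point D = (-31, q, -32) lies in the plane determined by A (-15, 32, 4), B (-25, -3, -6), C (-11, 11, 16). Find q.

The plane through A, B, C has equation −630x + 80y + 350z = 13410.
Substituting D: (80)q + (8330) = 13410, so q = 127/2.

127/2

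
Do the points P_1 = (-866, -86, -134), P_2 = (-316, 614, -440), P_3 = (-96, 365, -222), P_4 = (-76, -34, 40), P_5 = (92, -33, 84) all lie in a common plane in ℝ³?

The plane through P_1, P_2, P_3 has normal n = P_1P_2 × P_1P_3 = (76406, -187220, -290950) and equation n·P = -11079376.
Checking the remaining points: n·P_4 = -11079376, n·P_5 = -11232188.
Since n·P_5 = -11232188 ≠ -11079376, P_5 is off the plane and the points are not all coplanar.

No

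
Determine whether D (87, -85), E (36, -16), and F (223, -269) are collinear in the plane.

DE = (-51, 69), DF = (136, -184).
det[DE; DF] = (-51)(-184) − (69)(136) = 0.
The determinant is zero, so the points are collinear.

Yes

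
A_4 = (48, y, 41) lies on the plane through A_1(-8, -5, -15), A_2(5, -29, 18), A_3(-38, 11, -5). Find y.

-69

The plane through A_1, A_2, A_3 has equation −768x − 1120y − 512z = 19424.
Substituting A_4: (-1120)y + (-57856) = 19424, so y = -69.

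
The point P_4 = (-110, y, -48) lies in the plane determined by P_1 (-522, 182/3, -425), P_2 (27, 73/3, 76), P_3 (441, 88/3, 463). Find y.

A normal to the plane is n = P_1P_2 × P_1P_3 = (-16566, -5049, 17787).
P_4 lies in the plane iff n · P_1P_4 = 0.
This gives (-5049)y + (186813) = 0, so y = 37.

37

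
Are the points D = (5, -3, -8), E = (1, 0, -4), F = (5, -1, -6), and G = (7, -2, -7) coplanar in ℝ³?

No

A normal to the plane through D, E, F is n = DE × DF = (-2, 8, -8).
The plane has equation n·P = 30. For G: n·G = 26.
26 ≠ 30, so G is off the plane.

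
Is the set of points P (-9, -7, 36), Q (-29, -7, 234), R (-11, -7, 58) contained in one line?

PQ = (-20, 0, 198), PR = (-2, 0, 22).
PQ × PR = (0, 44, 0).
The cross product is nonzero, so the points do not lie on one line.

No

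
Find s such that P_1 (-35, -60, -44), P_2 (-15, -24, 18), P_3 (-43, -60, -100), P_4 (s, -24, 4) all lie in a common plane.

-17

Normal to plane P_1P_2P_3: n = (-2016, 624, 288); plane equation n·P = 20448.
Requiring n·P_4 = 20448: (-2016)s + (-13824) = 20448.
So s = -17.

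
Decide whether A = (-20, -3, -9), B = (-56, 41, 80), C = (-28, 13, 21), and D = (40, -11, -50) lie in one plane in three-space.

The four points are coplanar iff the 3×3 determinant with rows AB, AC, AD is zero.
Rows: (-36, 44, 89), (-8, 16, 30), (60, -8, -41).
Expanding along the first row: (-36)(-416) − (44)(-1472) + (89)(-896) = 0.
Zero determinant ⇒ coplanar.

Yes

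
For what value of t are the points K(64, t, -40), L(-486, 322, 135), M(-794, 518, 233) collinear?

Direction LM = (-308, 196, 98). From the x-coordinate of K, the parameter along the line is τ = (64 − (-486))/(-308) = -25/14.
Then t = 322 + (-25/14)·(196) = -28.

-28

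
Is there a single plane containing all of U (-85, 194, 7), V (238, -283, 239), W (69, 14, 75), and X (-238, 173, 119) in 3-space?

Yes

A normal to the plane through U, V, W is n = UV × UW = (9324, 13764, 15318).
The plane has equation n·P = 1984902. For X: n·X = 1984902.
Equal, so X lies in the plane and all four are coplanar.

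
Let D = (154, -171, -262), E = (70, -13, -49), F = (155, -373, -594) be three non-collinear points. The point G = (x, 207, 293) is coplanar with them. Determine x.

The plane through D, E, F has equation −9430x − 27675y + 16810z = -1124015.
Substituting G: (-9430)x + (-803395) = -1124015, so x = 34.

34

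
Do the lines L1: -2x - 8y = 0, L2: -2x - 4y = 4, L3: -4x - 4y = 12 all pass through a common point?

Lines aᵢx + bᵢy = cᵢ with pairwise distinct directions are concurrent exactly when det[aᵢ bᵢ cᵢ] = 0.
Here the determinant is 0.
It vanishes, so the lines are concurrent at (-4, 1).

Yes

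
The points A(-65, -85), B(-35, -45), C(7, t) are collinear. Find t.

11

Collinearity: (C − A) must be parallel to (B − A) = (30, 40).
Cross-multiplying the components: (t − (-85))·(30) = (72)·(40).
Solving gives t = 11.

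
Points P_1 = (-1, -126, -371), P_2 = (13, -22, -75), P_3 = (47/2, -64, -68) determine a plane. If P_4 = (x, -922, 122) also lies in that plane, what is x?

A normal to the plane is n = P_1P_2 × P_1P_3 = (13160, 3010, -1680).
P_4 lies in the plane iff n · P_1P_4 = 0.
This gives (13160)x + (-3211040) = 0, so x = 244.

244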